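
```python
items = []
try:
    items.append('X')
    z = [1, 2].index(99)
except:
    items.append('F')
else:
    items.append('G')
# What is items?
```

Step-by-step execution trace:
1. try: `items.append('X')` → items = ['X'].
2. `z = [1, 2].index(99)` raises ValueError.
3. bare `except` matches → `items.append('F')` → items = ['X', 'F'].
4. `else` is skipped (an exception was raised).
Result: ['X', 'F']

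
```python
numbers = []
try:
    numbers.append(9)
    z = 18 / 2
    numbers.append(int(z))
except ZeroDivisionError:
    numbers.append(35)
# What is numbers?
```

Step-by-step execution trace:
1. try: `numbers.append(9)` → numbers = [9].
2. `z = 18 / 2` → z = 9.0. No exception raised.
3. `numbers.append(int(z))` → numbers = [9, 9].
4. `except ZeroDivisionError` is skipped (no exception was raised).
Result: [9, 9]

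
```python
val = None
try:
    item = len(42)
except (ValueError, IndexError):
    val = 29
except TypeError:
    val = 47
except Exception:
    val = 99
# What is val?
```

Step-by-step execution trace:
1. `item = len(42)` raises TypeError.
2. `except (ValueError, IndexError)` does not match TypeError; skipped.
3. `except TypeError` matches (exact type match) → val = 47.
4. `except Exception` is not reached.
Result: 47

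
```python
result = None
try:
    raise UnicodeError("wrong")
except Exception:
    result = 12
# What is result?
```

Step-by-step execution trace:
1. `raise UnicodeError(...)` raises UnicodeError.
2. `except Exception` matches (UnicodeError is a subclass of Exception) → result = 12.
Result: 12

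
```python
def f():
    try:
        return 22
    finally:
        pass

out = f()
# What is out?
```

Step-by-step execution trace:
1. `f()` enters try: `return 22` sets pending return value 22.
2. Before returning, `finally: pass` runs (no effect).
3. f() returns 22 → out = 22.
Result: 22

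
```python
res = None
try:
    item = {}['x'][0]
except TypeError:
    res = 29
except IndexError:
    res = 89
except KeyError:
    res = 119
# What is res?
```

Step-by-step execution trace:
1. `item = {}['x'][0]` raises KeyError.
2. `except TypeError` does not match KeyError; skipped.
3. `except IndexError` does not match KeyError; skipped.
4. `except KeyError` matches → res = 119.
Result: 119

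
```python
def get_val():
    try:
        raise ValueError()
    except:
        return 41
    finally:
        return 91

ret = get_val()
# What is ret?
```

Step-by-step execution trace:
1. `get_val()` enters try: `raise ValueError()` raises ValueError.
2. bare `except` matches → `return 41` sets pending return value 41.
3. Before returning, `finally: return 91` runs and overrides the pending return.
4. get_val() returns 91 → ret = 91.
Result: 91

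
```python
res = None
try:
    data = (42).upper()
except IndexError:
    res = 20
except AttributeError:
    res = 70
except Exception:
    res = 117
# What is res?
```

Step-by-step execution trace:
1. `data = (42).upper()` raises AttributeError.
2. `except IndexError` does not match AttributeError; skipped.
3. `except AttributeError` matches → res = 70.
4. Remaining except clauses are skipped.
Result: 70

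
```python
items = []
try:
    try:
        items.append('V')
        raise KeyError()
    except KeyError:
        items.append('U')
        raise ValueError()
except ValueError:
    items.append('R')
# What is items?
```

Step-by-step execution trace:
1. Inner try: `items.append('V')` → items = ['V'].
2. `raise KeyError()` raises KeyError.
3. Inner `except KeyError` matches → `items.append('U')` → items = ['V', 'U'].
4. `raise ValueError()` raises ValueError; propagates to outer try.
5. Outer `except ValueError` matches → `items.append('R')` → items = ['V', 'U', 'R'].
Result: ['V', 'U', 'R']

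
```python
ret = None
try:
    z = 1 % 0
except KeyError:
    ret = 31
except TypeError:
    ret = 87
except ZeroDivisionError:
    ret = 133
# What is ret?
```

Step-by-step execution trace:
1. `z = 1 % 0` raises ZeroDivisionError.
2. `except KeyError` does not match ZeroDivisionError; skipped.
3. `except TypeError` does not match ZeroDivisionError; skipped.
4. `except ZeroDivisionError` matches → ret = 133.
Result: 133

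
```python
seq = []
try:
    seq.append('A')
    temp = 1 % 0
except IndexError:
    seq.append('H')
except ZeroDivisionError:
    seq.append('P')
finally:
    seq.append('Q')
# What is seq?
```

Step-by-step execution trace:
1. try: `seq.append('A')` → seq = ['A'].
2. `temp = 1 % 0` raises ZeroDivisionError.
3. `except IndexError` does not match ZeroDivisionError; skipped.
4. `except ZeroDivisionError` matches → `seq.append('P')` → seq = ['A', 'P'].
5. finally always runs: `seq.append('Q')` → seq = ['A', 'P', 'Q'].
Result: ['A', 'P', 'Q']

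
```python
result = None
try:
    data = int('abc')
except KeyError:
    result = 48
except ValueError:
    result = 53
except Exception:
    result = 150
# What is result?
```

Step-by-step execution trace:
1. `data = int('abc')` raises ValueError.
2. `except KeyError` does not match ValueError; skipped.
3. `except ValueError` matches → result = 53.
4. Remaining except clauses are skipped.
Result: 53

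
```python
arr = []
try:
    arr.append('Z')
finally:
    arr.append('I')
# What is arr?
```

Step-by-step execution trace:
1. try: `arr.append('Z')` → arr = ['Z'].
2. The try body completes without raising.
3. finally always runs: `arr.append('I')` → arr = ['Z', 'I'].
Result: ['Z', 'I']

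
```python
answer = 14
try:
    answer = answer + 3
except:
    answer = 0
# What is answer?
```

Step-by-step execution trace:
1. answer starts at 14.
2. try: `answer = answer + 3` → answer = 17. No exception raised.
3. `except` is skipped.
Result: 17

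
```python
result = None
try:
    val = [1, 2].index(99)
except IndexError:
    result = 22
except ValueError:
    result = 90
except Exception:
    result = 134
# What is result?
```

Step-by-step execution trace:
1. `val = [1, 2].index(99)` raises ValueError.
2. `except IndexError` does not match ValueError; skipped.
3. `except ValueError` matches → result = 90.
4. Remaining except clauses are skipped.
Result: 90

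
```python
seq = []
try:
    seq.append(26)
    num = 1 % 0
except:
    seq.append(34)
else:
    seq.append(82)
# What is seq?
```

Step-by-step execution trace:
1. try: `seq.append(26)` → seq = [26].
2. `num = 1 % 0` raises ZeroDivisionError.
3. bare `except` matches → `seq.append(34)` → seq = [26, 34].
4. `else` is skipped (an exception was raised).
Result: [26, 34]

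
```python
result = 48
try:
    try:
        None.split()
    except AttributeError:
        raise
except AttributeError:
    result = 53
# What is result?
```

Step-by-step execution trace:
1. Inner try: `None.split()` raises AttributeError.
2. Inner `except AttributeError` matches; bare `raise` re-raises the same AttributeError.
3. Outer `except AttributeError` matches → result = 53.
Result: 53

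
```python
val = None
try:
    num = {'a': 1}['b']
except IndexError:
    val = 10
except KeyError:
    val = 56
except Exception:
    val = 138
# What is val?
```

Step-by-step execution trace:
1. `num = {'a': 1}['b']` raises KeyError.
2. `except IndexError` does not match KeyError; skipped.
3. `except KeyError` matches → val = 56.
4. Remaining except clauses are skipped.
Result: 56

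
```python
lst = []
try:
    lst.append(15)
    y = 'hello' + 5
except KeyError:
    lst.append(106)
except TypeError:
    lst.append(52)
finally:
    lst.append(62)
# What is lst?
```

Step-by-step execution trace:
1. try: `lst.append(15)` → lst = [15].
2. `y = 'hello' + 5` raises TypeError.
3. `except KeyError` does not match TypeError; skipped.
4. `except TypeError` matches → `lst.append(52)` → lst = [15, 52].
5. finally always runs: `lst.append(62)` → lst = [15, 52, 62].
Result: [15, 52, 62]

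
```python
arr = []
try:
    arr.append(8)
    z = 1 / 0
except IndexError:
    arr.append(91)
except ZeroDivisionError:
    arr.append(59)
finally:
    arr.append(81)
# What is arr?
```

Step-by-step execution trace:
1. try: `arr.append(8)` → arr = [8].
2. `z = 1 / 0` raises ZeroDivisionError.
3. `except IndexError` does not match ZeroDivisionError; skipped.
4. `except ZeroDivisionError` matches → `arr.append(59)` → arr = [8, 59].
5. finally always runs: `arr.append(81)` → arr = [8, 59, 81].
Result: [8, 59, 81]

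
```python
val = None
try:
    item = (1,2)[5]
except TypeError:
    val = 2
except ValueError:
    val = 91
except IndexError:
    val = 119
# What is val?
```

Step-by-step execution trace:
1. `item = (1,2)[5]` raises IndexError.
2. `except TypeError` does not match IndexError; skipped.
3. `except ValueError` does not match IndexError; skipped.
4. `except IndexError` matches → val = 119.
Result: 119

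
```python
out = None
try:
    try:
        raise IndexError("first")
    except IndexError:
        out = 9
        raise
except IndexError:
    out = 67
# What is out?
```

Step-by-step execution trace:
1. Inner try: `raise IndexError("first")` raises IndexError.
2. Inner `except IndexError` matches → out = 9.
3. bare `raise` re-raises the same IndexError.
4. Outer `except IndexError` matches → out = 67.
Result: 67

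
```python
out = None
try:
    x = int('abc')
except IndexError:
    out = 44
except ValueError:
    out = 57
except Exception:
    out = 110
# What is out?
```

Step-by-step execution trace:
1. `x = int('abc')` raises ValueError.
2. `except IndexError` does not match ValueError; skipped.
3. `except ValueError` matches → out = 57.
4. Remaining except clauses are skipped.
Result: 57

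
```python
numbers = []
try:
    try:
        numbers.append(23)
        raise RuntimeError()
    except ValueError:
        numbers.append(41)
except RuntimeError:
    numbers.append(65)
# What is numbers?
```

Step-by-step execution trace:
1. Inner try: `numbers.append(23)` → numbers = [23].
2. `raise RuntimeError()` raises RuntimeError.
3. Inner `except ValueError` does not match RuntimeError; exception propagates to outer try.
4. Outer `except RuntimeError` matches → `numbers.append(65)` → numbers = [23, 65].
Result: [23, 65]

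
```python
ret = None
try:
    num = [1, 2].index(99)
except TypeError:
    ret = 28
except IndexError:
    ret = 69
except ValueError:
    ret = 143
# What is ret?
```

Step-by-step execution trace:
1. `num = [1, 2].index(99)` raises ValueError.
2. `except TypeError` does not match ValueError; skipped.
3. `except IndexError` does not match ValueError; skipped.
4. `except ValueError` matches → ret = 143.
Result: 143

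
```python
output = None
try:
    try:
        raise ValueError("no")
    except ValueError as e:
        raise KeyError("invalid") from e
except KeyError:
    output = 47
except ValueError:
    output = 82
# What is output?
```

Step-by-step execution trace:
1. Inner try raises ValueError; inner `except ValueError as e` catches it.
2. `raise KeyError(...) from e` raises KeyError (ValueError is attached as __cause__, but only KeyError is active).
3. Outer `except KeyError` matches → output = 47.
4. `except ValueError` is not reached.
Result: 47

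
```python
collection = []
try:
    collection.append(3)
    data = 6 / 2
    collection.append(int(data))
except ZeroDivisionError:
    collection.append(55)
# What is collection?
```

Step-by-step execution trace:
1. try: `collection.append(3)` → collection = [3].
2. `data = 6 / 2` → data = 3.0. No exception raised.
3. `collection.append(int(data))` → collection = [3, 3].
4. `except ZeroDivisionError` is skipped (no exception was raised).
Result: [3, 3]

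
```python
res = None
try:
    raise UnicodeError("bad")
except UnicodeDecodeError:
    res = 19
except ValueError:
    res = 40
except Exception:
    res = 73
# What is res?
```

Step-by-step execution trace:
1. `raise UnicodeError(...)` raises UnicodeError.
2. `except UnicodeDecodeError` does not match (UnicodeError is not a subclass of UnicodeDecodeError); skipped.
3. `except ValueError` matches (UnicodeError is a subclass of ValueError) → res = 40.
4. `except Exception` is not reached.
Result: 40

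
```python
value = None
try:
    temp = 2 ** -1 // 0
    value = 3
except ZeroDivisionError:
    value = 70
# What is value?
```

Step-by-step execution trace:
1. `temp = 2 ** -1 // 0` raises ZeroDivisionError.
2. `value = 3` is not reached.
3. `except ZeroDivisionError` matches → value = 70.
Result: 70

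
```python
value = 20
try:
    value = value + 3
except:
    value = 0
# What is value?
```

Step-by-step execution trace:
1. value starts at 20.
2. try: `value = value + 3` → value = 23. No exception raised.
3. `except` is skipped.
Result: 23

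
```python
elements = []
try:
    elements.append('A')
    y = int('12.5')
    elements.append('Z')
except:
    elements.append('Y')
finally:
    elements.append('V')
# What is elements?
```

Step-by-step execution trace:
1. try: `elements.append('A')` → elements = ['A'].
2. `y = int('12.5')` raises ValueError; `elements.append('Z')` is not reached.
3. bare `except` matches → `elements.append('Y')` → elements = ['A', 'Y'].
4. finally always runs: `elements.append('V')` → elements = ['A', 'Y', 'V'].
Result: ['A', 'Y', 'V']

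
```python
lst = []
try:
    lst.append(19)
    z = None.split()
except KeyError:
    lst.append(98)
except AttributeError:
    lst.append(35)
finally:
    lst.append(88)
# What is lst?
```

Step-by-step execution trace:
1. try: `lst.append(19)` → lst = [19].
2. `z = None.split()` raises AttributeError.
3. `except KeyError` does not match AttributeError; skipped.
4. `except AttributeError` matches → `lst.append(35)` → lst = [19, 35].
5. finally always runs: `lst.append(88)` → lst = [19, 35, 88].
Result: [19, 35, 88]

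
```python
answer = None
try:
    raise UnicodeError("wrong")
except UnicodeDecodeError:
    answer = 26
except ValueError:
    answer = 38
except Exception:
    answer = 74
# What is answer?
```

Step-by-step execution trace:
1. `raise UnicodeError(...)` raises UnicodeError.
2. `except UnicodeDecodeError` does not match (UnicodeError is not a subclass of UnicodeDecodeError); skipped.
3. `except ValueError` matches (UnicodeError is a subclass of ValueError) → answer = 38.
4. `except Exception` is not reached.
Result: 38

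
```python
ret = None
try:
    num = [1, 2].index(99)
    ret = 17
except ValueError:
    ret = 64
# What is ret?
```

Step-by-step execution trace:
1. `num = [1, 2].index(99)` raises ValueError.
2. `ret = 17` is not reached.
3. `except ValueError` matches → ret = 64.
Result: 64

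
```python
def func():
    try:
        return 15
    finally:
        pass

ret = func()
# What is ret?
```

Step-by-step execution trace:
1. `func()` enters try: `return 15` sets pending return value 15.
2. Before returning, `finally: pass` runs (no effect).
3. func() returns 15 → ret = 15.
Result: 15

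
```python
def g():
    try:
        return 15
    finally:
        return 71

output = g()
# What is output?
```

Step-by-step execution trace:
1. `g()` enters try: `return 15` sets pending return value 15.
2. Before returning, `finally: return 71` runs and overrides the pending return.
3. g() returns 71 → output = 71.
Result: 71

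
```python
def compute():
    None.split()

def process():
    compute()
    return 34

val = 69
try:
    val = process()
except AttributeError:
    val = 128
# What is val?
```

Step-by-step execution trace:
1. val starts at 69.
2. try: `process()` calls `compute()`.
3. `compute()` evaluates `None.split()`, which raises AttributeError; it propagates through process (uncaught).
4. `return 34` in process is not reached; the assignment to val does not complete.
5. `except AttributeError` matches → val = 128.
Result: 128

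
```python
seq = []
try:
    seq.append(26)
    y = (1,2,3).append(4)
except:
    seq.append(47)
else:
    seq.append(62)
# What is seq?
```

Step-by-step execution trace:
1. try: `seq.append(26)` → seq = [26].
2. `y = (1,2,3).append(4)` raises AttributeError.
3. bare `except` matches → `seq.append(47)` → seq = [26, 47].
4. `else` is skipped (an exception was raised).
Result: [26, 47]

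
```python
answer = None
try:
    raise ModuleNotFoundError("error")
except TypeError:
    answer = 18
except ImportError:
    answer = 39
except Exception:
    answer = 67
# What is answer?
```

Step-by-step execution trace:
1. `raise ModuleNotFoundError(...)` raises ModuleNotFoundError.
2. `except TypeError` does not match (ModuleNotFoundError is not a subclass of TypeError); skipped.
3. `except ImportError` matches (ModuleNotFoundError is a subclass of ImportError) → answer = 39.
4. `except Exception` is not reached.
Result: 39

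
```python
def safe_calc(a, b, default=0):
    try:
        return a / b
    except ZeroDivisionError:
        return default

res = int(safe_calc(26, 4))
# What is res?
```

Step-by-step execution trace:
1. `safe_calc(26, 4)` enters try: `return 26 / 4` → returns 6.5. No exception raised.
2. `except ZeroDivisionError` is skipped.
3. `int(6.5)` → 6 → res = 6.
Result: 6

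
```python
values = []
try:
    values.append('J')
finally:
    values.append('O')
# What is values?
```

Step-by-step execution trace:
1. try: `values.append('J')` → values = ['J'].
2. The try body completes without raising.
3. finally always runs: `values.append('O')` → values = ['J', 'O'].
Result: ['J', 'O']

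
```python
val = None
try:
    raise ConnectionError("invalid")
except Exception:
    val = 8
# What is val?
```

Step-by-step execution trace:
1. `raise ConnectionError(...)` raises ConnectionError.
2. `except Exception` matches (ConnectionError is a subclass of Exception) → val = 8.
Result: 8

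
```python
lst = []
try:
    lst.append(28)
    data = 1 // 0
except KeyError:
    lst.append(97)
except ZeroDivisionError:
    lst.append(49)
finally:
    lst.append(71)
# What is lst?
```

Step-by-step execution trace:
1. try: `lst.append(28)` → lst = [28].
2. `data = 1 // 0` raises ZeroDivisionError.
3. `except KeyError` does not match ZeroDivisionError; skipped.
4. `except ZeroDivisionError` matches → `lst.append(49)` → lst = [28, 49].
5. finally always runs: `lst.append(71)` → lst = [28, 49, 71].
Result: [28, 49, 71]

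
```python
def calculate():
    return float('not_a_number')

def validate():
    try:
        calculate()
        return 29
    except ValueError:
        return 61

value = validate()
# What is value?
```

Step-by-step execution trace:
1. `validate()` calls `calculate()`.
2. `calculate()` evaluates `float('not_a_number')`, which raises ValueError; it propagates to the caller.
3. `return 29` is not reached.
4. `except ValueError` in validate matches → returns 61.
5. value = 61.
Result: 61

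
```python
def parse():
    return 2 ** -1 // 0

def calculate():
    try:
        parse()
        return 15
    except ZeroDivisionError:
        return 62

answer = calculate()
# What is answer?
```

Step-by-step execution trace:
1. `calculate()` calls `parse()`.
2. `parse()` evaluates `2 ** -1 // 0`, which raises ZeroDivisionError; it propagates to the caller.
3. `return 15` is not reached.
4. `except ZeroDivisionError` in calculate matches → returns 62.
5. answer = 62.
Result: 62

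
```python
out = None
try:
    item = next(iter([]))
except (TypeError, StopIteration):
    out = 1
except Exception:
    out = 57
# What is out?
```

Step-by-step execution trace:
1. `item = next(iter([]))` raises StopIteration.
2. `except (TypeError, StopIteration)` matches (StopIteration is in the tuple) → out = 1.
3. `except Exception` is not reached.
Result: 1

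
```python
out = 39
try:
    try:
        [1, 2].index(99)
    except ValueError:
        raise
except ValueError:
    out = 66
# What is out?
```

Step-by-step execution trace:
1. Inner try: `[1, 2].index(99)` raises ValueError.
2. Inner `except ValueError` matches; bare `raise` re-raises the same ValueError.
3. Outer `except ValueError` matches → out = 66.
Result: 66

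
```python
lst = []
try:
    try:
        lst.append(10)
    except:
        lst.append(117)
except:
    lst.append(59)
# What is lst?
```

Step-by-step execution trace:
1. Inner try: `lst.append(10)` → lst = [10]. No exception raised.
2. Inner `except` is skipped.
3. Inner try completes normally; outer `except` is skipped.
Result: [10]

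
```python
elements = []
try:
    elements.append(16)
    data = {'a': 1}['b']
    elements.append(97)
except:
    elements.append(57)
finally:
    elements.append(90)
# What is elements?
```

Step-by-step execution trace:
1. try: `elements.append(16)` → elements = [16].
2. `data = {'a': 1}['b']` raises KeyError; `elements.append(97)` is not reached.
3. bare `except` matches → `elements.append(57)` → elements = [16, 57].
4. finally always runs: `elements.append(90)` → elements = [16, 57, 90].
Result: [16, 57, 90]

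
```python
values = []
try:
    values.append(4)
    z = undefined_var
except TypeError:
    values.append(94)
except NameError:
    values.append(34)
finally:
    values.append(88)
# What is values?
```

Step-by-step execution trace:
1. try: `values.append(4)` → values = [4].
2. `z = undefined_var` raises NameError.
3. `except TypeError` does not match NameError; skipped.
4. `except NameError` matches → `values.append(34)` → values = [4, 34].
5. finally always runs: `values.append(88)` → values = [4, 34, 88].
Result: [4, 34, 88]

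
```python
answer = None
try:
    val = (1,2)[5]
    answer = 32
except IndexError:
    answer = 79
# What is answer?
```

Step-by-step execution trace:
1. `val = (1,2)[5]` raises IndexError.
2. `answer = 32` is not reached.
3. `except IndexError` matches → answer = 79.
Result: 79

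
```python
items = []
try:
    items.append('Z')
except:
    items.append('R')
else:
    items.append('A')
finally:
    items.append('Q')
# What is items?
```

Step-by-step execution trace:
1. try: `items.append('Z')` → items = ['Z']. No exception raised.
2. `except` is skipped.
3. `else` runs: `items.append('A')` → items = ['Z', 'A'].
4. `finally` always runs: `items.append('Q')` → items = ['Z', 'A', 'Q'].
Result: ['Z', 'A', 'Q']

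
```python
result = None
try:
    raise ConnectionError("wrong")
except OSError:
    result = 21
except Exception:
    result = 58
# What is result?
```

Step-by-step execution trace:
1. `raise ConnectionError(...)` raises ConnectionError.
2. `except OSError` matches (ConnectionError is a subclass of OSError) → result = 21.
3. `except Exception` is not reached.
Result: 21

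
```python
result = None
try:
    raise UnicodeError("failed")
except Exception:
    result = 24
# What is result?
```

Step-by-step execution trace:
1. `raise UnicodeError(...)` raises UnicodeError.
2. `except Exception` matches (UnicodeError is a subclass of Exception) → result = 24.
Result: 24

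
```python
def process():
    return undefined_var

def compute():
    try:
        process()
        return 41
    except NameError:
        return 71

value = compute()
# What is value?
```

Step-by-step execution trace:
1. `compute()` calls `process()`.
2. `process()` evaluates `undefined_var`, which raises NameError; it propagates to the caller.
3. `return 41` is not reached.
4. `except NameError` in compute matches → returns 71.
5. value = 71.
Result: 71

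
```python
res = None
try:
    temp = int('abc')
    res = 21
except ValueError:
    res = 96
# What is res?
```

Step-by-step execution trace:
1. `temp = int('abc')` raises ValueError.
2. `res = 21` is not reached.
3. `except ValueError` matches → res = 96.
Result: 96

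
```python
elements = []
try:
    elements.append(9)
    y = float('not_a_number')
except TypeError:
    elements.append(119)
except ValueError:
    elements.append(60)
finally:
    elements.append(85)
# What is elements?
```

Step-by-step execution trace:
1. try: `elements.append(9)` → elements = [9].
2. `y = float('not_a_number')` raises ValueError.
3. `except TypeError` does not match ValueError; skipped.
4. `except ValueError` matches → `elements.append(60)` → elements = [9, 60].
5. finally always runs: `elements.append(85)` → elements = [9, 60, 85].
Result: [9, 60, 85]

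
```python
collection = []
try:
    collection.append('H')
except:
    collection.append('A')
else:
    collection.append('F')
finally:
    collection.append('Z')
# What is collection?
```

Step-by-step execution trace:
1. try: `collection.append('H')` → collection = ['H']. No exception raised.
2. `except` is skipped.
3. `else` runs: `collection.append('F')` → collection = ['H', 'F'].
4. `finally` always runs: `collection.append('Z')` → collection = ['H', 'F', 'Z'].
Result: ['H', 'F', 'Z']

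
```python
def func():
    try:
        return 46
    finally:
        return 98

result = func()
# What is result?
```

Step-by-step execution trace:
1. `func()` enters try: `return 46` sets pending return value 46.
2. Before returning, `finally: return 98` runs and overrides the pending return.
3. func() returns 98 → result = 98.
Result: 98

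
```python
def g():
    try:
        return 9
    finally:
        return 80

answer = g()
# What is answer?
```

Step-by-step execution trace:
1. `g()` enters try: `return 9` sets pending return value 9.
2. Before returning, `finally: return 80` runs and overrides the pending return.
3. g() returns 80 → answer = 80.
Result: 80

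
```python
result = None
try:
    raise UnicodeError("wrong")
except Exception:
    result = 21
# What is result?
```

Step-by-step execution trace:
1. `raise UnicodeError(...)` raises UnicodeError.
2. `except Exception` matches (UnicodeError is a subclass of Exception) → result = 21.
Result: 21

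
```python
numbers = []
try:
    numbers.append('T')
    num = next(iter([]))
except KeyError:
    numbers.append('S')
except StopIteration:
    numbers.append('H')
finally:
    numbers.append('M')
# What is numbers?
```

Step-by-step execution trace:
1. try: `numbers.append('T')` → numbers = ['T'].
2. `num = next(iter([]))` raises StopIteration.
3. `except KeyError` does not match StopIteration; skipped.
4. `except StopIteration` matches → `numbers.append('H')` → numbers = ['T', 'H'].
5. finally always runs: `numbers.append('M')` → numbers = ['T', 'H', 'M'].
Result: ['T', 'H', 'M']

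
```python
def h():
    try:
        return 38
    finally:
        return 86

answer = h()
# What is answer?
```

Step-by-step execution trace:
1. `h()` enters try: `return 38` sets pending return value 38.
2. Before returning, `finally: return 86` runs and overrides the pending return.
3. h() returns 86 → answer = 86.
Result: 86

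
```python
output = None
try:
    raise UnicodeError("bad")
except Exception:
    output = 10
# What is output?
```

Step-by-step execution trace:
1. `raise UnicodeError(...)` raises UnicodeError.
2. `except Exception` matches (UnicodeError is a subclass of Exception) → output = 10.
Result: 10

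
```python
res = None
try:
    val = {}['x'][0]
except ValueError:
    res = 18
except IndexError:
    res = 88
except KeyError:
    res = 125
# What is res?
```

Step-by-step execution trace:
1. `val = {}['x'][0]` raises KeyError.
2. `except ValueError` does not match KeyError; skipped.
3. `except IndexError` does not match KeyError; skipped.
4. `except KeyError` matches → res = 125.
Result: 125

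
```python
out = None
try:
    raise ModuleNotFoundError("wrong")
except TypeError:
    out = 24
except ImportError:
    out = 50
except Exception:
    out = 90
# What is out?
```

Step-by-step execution trace:
1. `raise ModuleNotFoundError(...)` raises ModuleNotFoundError.
2. `except TypeError` does not match (ModuleNotFoundError is not a subclass of TypeError); skipped.
3. `except ImportError` matches (ModuleNotFoundError is a subclass of ImportError) → out = 50.
4. `except Exception` is not reached.
Result: 50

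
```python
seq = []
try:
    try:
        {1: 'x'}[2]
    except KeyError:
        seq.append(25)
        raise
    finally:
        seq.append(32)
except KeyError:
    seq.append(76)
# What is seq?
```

Step-by-step execution trace:
1. Inner try: `{1: 'x'}[2]` raises KeyError.
2. Inner `except KeyError` matches → `seq.append(25)` → seq = [25].
3. bare `raise` re-raises KeyError.
4. Inner `finally` runs during unwinding: `seq.append(32)` → seq = [25, 32].
5. Outer `except KeyError` matches → `seq.append(76)` → seq = [25, 32, 76].
Result: [25, 32, 76]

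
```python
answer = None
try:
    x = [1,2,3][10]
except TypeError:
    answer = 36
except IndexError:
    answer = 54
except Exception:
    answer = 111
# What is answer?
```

Step-by-step execution trace:
1. `x = [1,2,3][10]` raises IndexError.
2. `except TypeError` does not match IndexError; skipped.
3. `except IndexError` matches → answer = 54.
4. Remaining except clauses are skipped.
Result: 54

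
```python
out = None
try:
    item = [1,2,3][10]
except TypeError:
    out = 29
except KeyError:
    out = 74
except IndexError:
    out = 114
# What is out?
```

Step-by-step execution trace:
1. `item = [1,2,3][10]` raises IndexError.
2. `except TypeError` does not match IndexError; skipped.
3. `except KeyError` does not match IndexError; skipped.
4. `except IndexError` matches → out = 114.
Result: 114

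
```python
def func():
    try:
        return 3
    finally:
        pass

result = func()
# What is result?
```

Step-by-step execution trace:
1. `func()` enters try: `return 3` sets pending return value 3.
2. Before returning, `finally: pass` runs (no effect).
3. func() returns 3 → result = 3.
Result: 3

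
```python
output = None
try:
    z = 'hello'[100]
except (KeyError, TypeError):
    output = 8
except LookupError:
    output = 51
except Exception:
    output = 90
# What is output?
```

Step-by-step execution trace:
1. `z = 'hello'[100]` raises IndexError.
2. `except (KeyError, TypeError)` does not match IndexError; skipped.
3. `except LookupError` matches (IndexError is a subclass of LookupError) → output = 51.
4. `except Exception` is not reached.
Result: 51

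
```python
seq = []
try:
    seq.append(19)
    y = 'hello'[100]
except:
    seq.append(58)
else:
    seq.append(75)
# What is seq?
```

Step-by-step execution trace:
1. try: `seq.append(19)` → seq = [19].
2. `y = 'hello'[100]` raises IndexError.
3. bare `except` matches → `seq.append(58)` → seq = [19, 58].
4. `else` is skipped (an exception was raised).
Result: [19, 58]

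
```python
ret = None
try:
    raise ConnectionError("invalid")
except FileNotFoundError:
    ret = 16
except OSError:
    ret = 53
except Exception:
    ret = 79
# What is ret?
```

Step-by-step execution trace:
1. `raise ConnectionError(...)` raises ConnectionError.
2. `except FileNotFoundError` does not match (ConnectionError is not a subclass of FileNotFoundError); skipped.
3. `except OSError` matches (ConnectionError is a subclass of OSError) → ret = 53.
4. `except Exception` is not reached.
Result: 53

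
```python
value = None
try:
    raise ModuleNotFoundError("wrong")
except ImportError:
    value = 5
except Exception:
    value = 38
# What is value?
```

Step-by-step execution trace:
1. `raise ModuleNotFoundError(...)` raises ModuleNotFoundError.
2. `except ImportError` matches (ModuleNotFoundError is a subclass of ImportError) → value = 5.
3. `except Exception` is not reached.
Result: 5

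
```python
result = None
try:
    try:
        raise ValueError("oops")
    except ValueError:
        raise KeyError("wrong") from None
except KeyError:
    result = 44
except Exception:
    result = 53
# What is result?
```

Step-by-step execution trace:
1. Inner try raises ValueError; inner `except ValueError` catches it.
2. `raise KeyError(...) from None` raises KeyError (from None suppresses __context__, but the active exception is still KeyError).
3. Outer `except KeyError` matches → result = 44.
4. `except Exception` is not reached.
Result: 44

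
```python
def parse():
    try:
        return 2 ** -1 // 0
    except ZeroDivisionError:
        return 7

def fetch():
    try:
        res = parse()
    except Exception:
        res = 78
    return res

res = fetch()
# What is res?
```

Step-by-step execution trace:
1. `fetch()` calls `parse()`.
2. In parse: `2 ** -1 // 0` raises ZeroDivisionError; `except ZeroDivisionError` catches it → returns 7.
3. In fetch: `res = parse()` → res = 7. No exception reaches fetch.
4. `except Exception` is skipped; fetch returns 7.
5. res = 7.
Result: 7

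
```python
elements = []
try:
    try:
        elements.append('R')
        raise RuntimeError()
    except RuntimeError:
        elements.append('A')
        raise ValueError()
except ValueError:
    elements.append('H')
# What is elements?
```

Step-by-step execution trace:
1. Inner try: `elements.append('R')` → elements = ['R'].
2. `raise RuntimeError()` raises RuntimeError.
3. Inner `except RuntimeError` matches → `elements.append('A')` → elements = ['R', 'A'].
4. `raise ValueError()` raises ValueError; propagates to outer try.
5. Outer `except ValueError` matches → `elements.append('H')` → elements = ['R', 'A', 'H'].
Result: ['R', 'A', 'H']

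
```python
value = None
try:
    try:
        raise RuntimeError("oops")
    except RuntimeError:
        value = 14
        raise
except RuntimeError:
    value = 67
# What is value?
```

Step-by-step execution trace:
1. Inner try: `raise RuntimeError("oops")` raises RuntimeError.
2. Inner `except RuntimeError` matches → value = 14.
3. bare `raise` re-raises the same RuntimeError.
4. Outer `except RuntimeError` matches → value = 67.
Result: 67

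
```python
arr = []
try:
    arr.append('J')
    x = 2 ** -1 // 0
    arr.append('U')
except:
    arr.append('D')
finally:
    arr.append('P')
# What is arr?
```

Step-by-step execution trace:
1. try: `arr.append('J')` → arr = ['J'].
2. `x = 2 ** -1 // 0` raises ZeroDivisionError; `arr.append('U')` is not reached.
3. bare `except` matches → `arr.append('D')` → arr = ['J', 'D'].
4. finally always runs: `arr.append('P')` → arr = ['J', 'D', 'P'].
Result: ['J', 'D', 'P']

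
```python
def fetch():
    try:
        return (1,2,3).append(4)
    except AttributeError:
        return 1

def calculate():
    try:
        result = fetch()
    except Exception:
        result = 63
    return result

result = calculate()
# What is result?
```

Step-by-step execution trace:
1. `calculate()` calls `fetch()`.
2. In fetch: `(1,2,3).append(4)` raises AttributeError; `except AttributeError` catches it → returns 1.
3. In calculate: `result = fetch()` → result = 1. No exception reaches calculate.
4. `except Exception` is skipped; calculate returns 1.
5. result = 1.
Result: 1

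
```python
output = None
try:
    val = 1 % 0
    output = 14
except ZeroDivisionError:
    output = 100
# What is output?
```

Step-by-step execution trace:
1. `val = 1 % 0` raises ZeroDivisionError.
2. `output = 14` is not reached.
3. `except ZeroDivisionError` matches → output = 100.
Result: 100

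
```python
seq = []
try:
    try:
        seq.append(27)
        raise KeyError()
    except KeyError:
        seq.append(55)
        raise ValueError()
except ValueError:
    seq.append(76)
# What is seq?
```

Step-by-step execution trace:
1. Inner try: `seq.append(27)` → seq = [27].
2. `raise KeyError()` raises KeyError.
3. Inner `except KeyError` matches → `seq.append(55)` → seq = [27, 55].
4. `raise ValueError()` raises ValueError; propagates to outer try.
5. Outer `except ValueError` matches → `seq.append(76)` → seq = [27, 55, 76].
Result: [27, 55, 76]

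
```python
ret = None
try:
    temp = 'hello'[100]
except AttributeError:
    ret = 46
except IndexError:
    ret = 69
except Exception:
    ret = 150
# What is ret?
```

Step-by-step execution trace:
1. `temp = 'hello'[100]` raises IndexError.
2. `except AttributeError` does not match IndexError; skipped.
3. `except IndexError` matches → ret = 69.
4. Remaining except clauses are skipped.
Result: 69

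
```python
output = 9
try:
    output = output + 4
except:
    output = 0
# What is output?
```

Step-by-step execution trace:
1. output starts at 9.
2. try: `output = output + 4` → output = 13. No exception raised.
3. `except` is skipped.
Result: 13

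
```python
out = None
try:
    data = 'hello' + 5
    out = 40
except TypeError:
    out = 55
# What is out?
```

Step-by-step execution trace:
1. `data = 'hello' + 5` raises TypeError.
2. `out = 40` is not reached.
3. `except TypeError` matches → out = 55.
Result: 55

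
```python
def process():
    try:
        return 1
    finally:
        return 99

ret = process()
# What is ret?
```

Step-by-step execution trace:
1. `process()` enters try: `return 1` sets pending return value 1.
2. Before returning, `finally: return 99` runs and overrides the pending return.
3. process() returns 99 → ret = 99.
Result: 99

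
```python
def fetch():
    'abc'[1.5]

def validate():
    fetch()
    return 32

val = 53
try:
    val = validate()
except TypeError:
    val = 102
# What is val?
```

Step-by-step execution trace:
1. val starts at 53.
2. try: `validate()` calls `fetch()`.
3. `fetch()` evaluates `'abc'[1.5]`, which raises TypeError; it propagates through validate (uncaught).
4. `return 32` in validate is not reached; the assignment to val does not complete.
5. `except TypeError` matches → val = 102.
Result: 102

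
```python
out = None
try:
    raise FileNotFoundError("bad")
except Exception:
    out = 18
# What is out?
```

Step-by-step execution trace:
1. `raise FileNotFoundError(...)` raises FileNotFoundError.
2. `except Exception` matches (FileNotFoundError is a subclass of Exception) → out = 18.
Result: 18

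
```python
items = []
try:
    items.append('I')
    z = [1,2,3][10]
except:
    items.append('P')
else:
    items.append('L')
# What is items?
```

Step-by-step execution trace:
1. try: `items.append('I')` → items = ['I'].
2. `z = [1,2,3][10]` raises IndexError.
3. bare `except` matches → `items.append('P')` → items = ['I', 'P'].
4. `else` is skipped (an exception was raised).
Result: ['I', 'P']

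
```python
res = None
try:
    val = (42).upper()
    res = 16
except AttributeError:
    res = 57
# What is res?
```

Step-by-step execution trace:
1. `val = (42).upper()` raises AttributeError.
2. `res = 16` is not reached.
3. `except AttributeError` matches → res = 57.
Result: 57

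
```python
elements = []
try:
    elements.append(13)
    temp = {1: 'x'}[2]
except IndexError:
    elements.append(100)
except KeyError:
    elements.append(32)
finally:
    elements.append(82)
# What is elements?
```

Step-by-step execution trace:
1. try: `elements.append(13)` → elements = [13].
2. `temp = {1: 'x'}[2]` raises KeyError.
3. `except IndexError` does not match KeyError; skipped.
4. `except KeyError` matches → `elements.append(32)` → elements = [13, 32].
5. finally always runs: `elements.append(82)` → elements = [13, 32, 82].
Result: [13, 32, 82]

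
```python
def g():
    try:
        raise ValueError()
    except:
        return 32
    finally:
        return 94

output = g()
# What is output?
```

Step-by-step execution trace:
1. `g()` enters try: `raise ValueError()` raises ValueError.
2. bare `except` matches → `return 32` sets pending return value 32.
3. Before returning, `finally: return 94` runs and overrides the pending return.
4. g() returns 94 → output = 94.
Result: 94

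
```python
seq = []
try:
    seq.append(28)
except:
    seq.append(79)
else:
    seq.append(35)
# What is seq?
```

Step-by-step execution trace:
1. try: `seq.append(28)` → seq = [28]. No exception raised.
2. `except` is skipped.
3. `else` runs (try completed without exception): `seq.append(35)` → seq = [28, 35].
Result: [28, 35]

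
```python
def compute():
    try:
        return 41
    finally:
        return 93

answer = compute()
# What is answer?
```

Step-by-step execution trace:
1. `compute()` enters try: `return 41` sets pending return value 41.
2. Before returning, `finally: return 93` runs and overrides the pending return.
3. compute() returns 93 → answer = 93.
Result: 93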